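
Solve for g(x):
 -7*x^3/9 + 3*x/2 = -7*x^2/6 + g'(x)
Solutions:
 g(x) = C1 - 7*x^4/36 + 7*x^3/18 + 3*x^2/4


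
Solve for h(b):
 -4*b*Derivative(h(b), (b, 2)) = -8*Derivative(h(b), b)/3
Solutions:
 h(b) = C1 + C2*b^(5/3)


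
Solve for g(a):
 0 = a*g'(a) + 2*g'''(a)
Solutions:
 g(a) = C1 + Integral(C2*airyai(-2^(2/3)*a/2) + C3*airybi(-2^(2/3)*a/2), a)


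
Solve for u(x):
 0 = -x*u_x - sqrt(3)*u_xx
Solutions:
 u(x) = C1 + C2*erf(sqrt(2)*3^(3/4)*x/6)


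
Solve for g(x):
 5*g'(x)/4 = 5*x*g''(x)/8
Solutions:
 g(x) = C1 + C2*x^3


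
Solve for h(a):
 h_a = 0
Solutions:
 h(a) = C1


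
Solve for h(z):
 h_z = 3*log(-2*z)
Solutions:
 h(z) = C1 + 3*z*log(-z) + 3*z*(-1 + log(2))


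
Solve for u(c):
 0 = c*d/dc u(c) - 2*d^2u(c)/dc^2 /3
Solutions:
 u(c) = C1 + C2*erfi(sqrt(3)*c/2)


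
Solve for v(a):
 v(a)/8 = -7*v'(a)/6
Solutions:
 v(a) = C1*exp(-3*a/28)


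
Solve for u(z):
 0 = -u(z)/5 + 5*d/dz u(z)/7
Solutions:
 u(z) = C1*exp(7*z/25)


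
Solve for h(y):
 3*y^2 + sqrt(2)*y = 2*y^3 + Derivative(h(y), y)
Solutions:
 h(y) = C1 - y^4/2 + y^3 + sqrt(2)*y^2/2


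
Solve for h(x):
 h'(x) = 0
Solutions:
 h(x) = C1


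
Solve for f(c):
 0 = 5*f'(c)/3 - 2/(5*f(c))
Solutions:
 f(c) = -sqrt(C1 + 12*c)/5
 f(c) = sqrt(C1 + 12*c)/5


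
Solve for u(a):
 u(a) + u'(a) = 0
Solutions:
 u(a) = C1*exp(-a)


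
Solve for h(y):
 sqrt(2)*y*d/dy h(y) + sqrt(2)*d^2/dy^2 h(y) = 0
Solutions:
 h(y) = C1 + C2*erf(sqrt(2)*y/2)


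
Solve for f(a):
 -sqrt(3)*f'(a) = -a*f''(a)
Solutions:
 f(a) = C1 + C2*a^(1 + sqrt(3))


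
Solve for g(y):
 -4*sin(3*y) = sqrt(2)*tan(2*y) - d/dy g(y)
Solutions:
 g(y) = C1 - sqrt(2)*log(cos(2*y))/2 - 4*cos(3*y)/3


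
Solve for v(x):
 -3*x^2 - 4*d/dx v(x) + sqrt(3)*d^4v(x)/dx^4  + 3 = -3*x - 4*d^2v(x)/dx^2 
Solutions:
 v(x) = C1 + C2*exp(-2^(1/3)*x*(-2*6^(1/3)/(9 + sqrt(16*sqrt(3) + 81))^(1/3) + 3^(1/6)*(9 + sqrt(16*sqrt(3) + 81))^(1/3))/6)*sin(2^(1/3)*x*(2*2^(1/3)*3^(5/6)/(9 + sqrt(16*sqrt(3) + 81))^(1/3) + 3^(2/3)*(9 + sqrt(16*sqrt(3) + 81))^(1/3))/6) + C3*exp(-2^(1/3)*x*(-2*6^(1/3)/(9 + sqrt(16*sqrt(3) + 81))^(1/3) + 3^(1/6)*(9 + sqrt(16*sqrt(3) + 81))^(1/3))/6)*cos(2^(1/3)*x*(2*2^(1/3)*3^(5/6)/(9 + sqrt(16*sqrt(3) + 81))^(1/3) + 3^(2/3)*(9 + sqrt(16*sqrt(3) + 81))^(1/3))/6) + C4*exp(2^(1/3)*x*(-2*6^(1/3)/(9 + sqrt(16*sqrt(3) + 81))^(1/3) + 3^(1/6)*(9 + sqrt(16*sqrt(3) + 81))^(1/3))/3) - x^3/4 - 3*x^2/8


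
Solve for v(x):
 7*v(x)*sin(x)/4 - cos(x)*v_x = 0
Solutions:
 v(x) = C1/cos(x)^(7/4)


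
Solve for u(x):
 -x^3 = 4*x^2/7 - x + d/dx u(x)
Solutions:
 u(x) = C1 - x^4/4 - 4*x^3/21 + x^2/2


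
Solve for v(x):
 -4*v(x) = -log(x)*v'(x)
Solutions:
 v(x) = C1*exp(4*li(x))


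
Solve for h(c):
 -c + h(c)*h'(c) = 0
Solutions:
 h(c) = -sqrt(C1 + c^2)
 h(c) = sqrt(C1 + c^2)


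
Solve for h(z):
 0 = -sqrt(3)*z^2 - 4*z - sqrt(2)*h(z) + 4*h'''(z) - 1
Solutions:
 h(z) = C3*exp(sqrt(2)*z/2) - sqrt(6)*z^2/2 - 2*sqrt(2)*z + (C1*sin(sqrt(6)*z/4) + C2*cos(sqrt(6)*z/4))*exp(-sqrt(2)*z/4) - sqrt(2)/2


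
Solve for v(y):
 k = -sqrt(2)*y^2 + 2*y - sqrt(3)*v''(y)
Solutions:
 v(y) = C1 + C2*y - sqrt(3)*k*y^2/6 - sqrt(6)*y^4/36 + sqrt(3)*y^3/9


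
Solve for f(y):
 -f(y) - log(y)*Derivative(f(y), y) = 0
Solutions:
 f(y) = C1*exp(-li(y))


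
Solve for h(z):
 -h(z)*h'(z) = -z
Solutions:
 h(z) = -sqrt(C1 + z^2)
 h(z) = sqrt(C1 + z^2)


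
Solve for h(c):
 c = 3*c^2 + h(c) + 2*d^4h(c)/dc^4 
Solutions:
 h(c) = -3*c^2 + c + (C1*sin(2^(1/4)*c/2) + C2*cos(2^(1/4)*c/2))*exp(-2^(1/4)*c/2) + (C3*sin(2^(1/4)*c/2) + C4*cos(2^(1/4)*c/2))*exp(2^(1/4)*c/2)


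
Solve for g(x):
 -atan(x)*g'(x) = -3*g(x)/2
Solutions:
 g(x) = C1*exp(3*Integral(1/atan(x), x)/2)


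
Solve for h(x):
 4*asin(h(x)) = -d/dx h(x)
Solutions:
 Integral(1/asin(_y), (_y, h(x))) = C1 - 4*x


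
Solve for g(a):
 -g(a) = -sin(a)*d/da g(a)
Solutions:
 g(a) = C1*sqrt(cos(a) - 1)/sqrt(cos(a) + 1)


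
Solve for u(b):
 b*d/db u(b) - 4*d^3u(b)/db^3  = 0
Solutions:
 u(b) = C1 + Integral(C2*airyai(2^(1/3)*b/2) + C3*airybi(2^(1/3)*b/2), b)


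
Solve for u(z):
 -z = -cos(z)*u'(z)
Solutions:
 u(z) = C1 + Integral(z/cos(z), z)


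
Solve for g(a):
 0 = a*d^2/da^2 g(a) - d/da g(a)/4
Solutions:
 g(a) = C1 + C2*a^(5/4)


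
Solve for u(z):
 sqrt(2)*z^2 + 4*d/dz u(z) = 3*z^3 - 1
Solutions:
 u(z) = C1 + 3*z^4/16 - sqrt(2)*z^3/12 - z/4


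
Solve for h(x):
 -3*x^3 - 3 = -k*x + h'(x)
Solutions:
 h(x) = C1 + k*x^2/2 - 3*x^4/4 - 3*x


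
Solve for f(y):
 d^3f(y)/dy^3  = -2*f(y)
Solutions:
 f(y) = C3*exp(-2^(1/3)*y) + (C1*sin(2^(1/3)*sqrt(3)*y/2) + C2*cos(2^(1/3)*sqrt(3)*y/2))*exp(2^(1/3)*y/2)


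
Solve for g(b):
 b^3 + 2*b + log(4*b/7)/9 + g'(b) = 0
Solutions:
 g(b) = C1 - b^4/4 - b^2 - b*log(b)/9 - 2*b*log(2)/9 + b/9 + b*log(7)/9


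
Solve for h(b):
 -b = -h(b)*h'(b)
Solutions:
 h(b) = -sqrt(C1 + b^2)
 h(b) = sqrt(C1 + b^2)


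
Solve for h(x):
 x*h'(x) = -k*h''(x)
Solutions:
 h(x) = C1 + C2*sqrt(k)*erf(sqrt(2)*x*sqrt(1/k)/2)


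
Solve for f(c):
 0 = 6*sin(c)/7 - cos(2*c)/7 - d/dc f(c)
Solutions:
 f(c) = C1 - sin(2*c)/14 - 6*cos(c)/7


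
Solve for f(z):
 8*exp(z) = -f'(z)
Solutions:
 f(z) = C1 - 8*exp(z)


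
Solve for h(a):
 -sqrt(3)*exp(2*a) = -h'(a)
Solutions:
 h(a) = C1 + sqrt(3)*exp(2*a)/2


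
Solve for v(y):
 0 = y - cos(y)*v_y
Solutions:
 v(y) = C1 + Integral(y/cos(y), y)


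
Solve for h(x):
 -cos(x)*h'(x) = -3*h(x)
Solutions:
 h(x) = C1*(sin(x) + 1)^(3/2)/(sin(x) - 1)^(3/2)


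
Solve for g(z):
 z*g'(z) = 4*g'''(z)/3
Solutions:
 g(z) = C1 + Integral(C2*airyai(6^(1/3)*z/2) + C3*airybi(6^(1/3)*z/2), z)


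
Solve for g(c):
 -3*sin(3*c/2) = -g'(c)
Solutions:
 g(c) = C1 - 2*cos(3*c/2)


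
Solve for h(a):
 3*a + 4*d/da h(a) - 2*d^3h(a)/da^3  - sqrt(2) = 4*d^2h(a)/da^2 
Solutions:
 h(a) = C1 + C2*exp(a*(-1 + sqrt(3))) + C3*exp(-a*(1 + sqrt(3))) - 3*a^2/8 - 3*a/4 + sqrt(2)*a/4


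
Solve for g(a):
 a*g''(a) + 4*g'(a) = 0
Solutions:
 g(a) = C1 + C2/a^3


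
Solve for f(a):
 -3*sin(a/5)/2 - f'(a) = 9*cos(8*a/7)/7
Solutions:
 f(a) = C1 - 9*sin(8*a/7)/8 + 15*cos(a/5)/2


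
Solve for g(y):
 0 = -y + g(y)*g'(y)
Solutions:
 g(y) = -sqrt(C1 + y^2)
 g(y) = sqrt(C1 + y^2)


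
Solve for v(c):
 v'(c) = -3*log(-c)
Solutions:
 v(c) = C1 - 3*c*log(-c) + 3*c


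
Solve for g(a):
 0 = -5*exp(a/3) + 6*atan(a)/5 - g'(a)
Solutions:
 g(a) = C1 + 6*a*atan(a)/5 - 15*exp(a/3) - 3*log(a^2 + 1)/5


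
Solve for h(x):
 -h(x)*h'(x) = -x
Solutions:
 h(x) = -sqrt(C1 + x^2)
 h(x) = sqrt(C1 + x^2)


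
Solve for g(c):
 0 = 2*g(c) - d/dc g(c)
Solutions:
 g(c) = C1*exp(2*c)


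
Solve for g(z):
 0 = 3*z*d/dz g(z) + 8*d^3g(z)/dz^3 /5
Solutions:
 g(z) = C1 + Integral(C2*airyai(-15^(1/3)*z/2) + C3*airybi(-15^(1/3)*z/2), z)


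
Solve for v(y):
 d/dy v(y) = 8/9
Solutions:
 v(y) = C1 + 8*y/9


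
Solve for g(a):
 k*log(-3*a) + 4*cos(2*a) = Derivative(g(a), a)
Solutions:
 g(a) = C1 + a*k*(log(-a) - 1) + a*k*log(3) + 2*sin(2*a)


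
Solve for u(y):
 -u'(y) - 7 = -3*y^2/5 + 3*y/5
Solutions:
 u(y) = C1 + y^3/5 - 3*y^2/10 - 7*y


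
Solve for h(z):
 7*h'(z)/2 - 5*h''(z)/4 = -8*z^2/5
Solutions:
 h(z) = C1 + C2*exp(14*z/5) - 16*z^3/105 - 8*z^2/49 - 40*z/343


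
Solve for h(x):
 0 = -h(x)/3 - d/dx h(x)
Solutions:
 h(x) = C1*exp(-x/3)


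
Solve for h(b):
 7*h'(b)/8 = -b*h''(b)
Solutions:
 h(b) = C1 + C2*b^(1/8)


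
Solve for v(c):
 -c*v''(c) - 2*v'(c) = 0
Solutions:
 v(c) = C1 + C2/c


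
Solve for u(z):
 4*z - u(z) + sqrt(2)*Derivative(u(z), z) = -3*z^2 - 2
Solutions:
 u(z) = C1*exp(sqrt(2)*z/2) + 3*z^2 + 4*z + 6*sqrt(2)*z + 4*sqrt(2) + 14


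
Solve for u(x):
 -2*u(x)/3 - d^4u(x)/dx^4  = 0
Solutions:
 u(x) = (C1*sin(6^(3/4)*x/6) + C2*cos(6^(3/4)*x/6))*exp(-6^(3/4)*x/6) + (C3*sin(6^(3/4)*x/6) + C4*cos(6^(3/4)*x/6))*exp(6^(3/4)*x/6)


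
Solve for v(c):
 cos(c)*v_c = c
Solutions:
 v(c) = C1 + Integral(c/cos(c), c)


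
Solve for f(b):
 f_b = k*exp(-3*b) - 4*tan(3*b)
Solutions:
 f(b) = C1 - k*exp(-3*b)/3 - 2*log(tan(3*b)^2 + 1)/3


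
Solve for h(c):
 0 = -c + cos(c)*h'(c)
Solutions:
 h(c) = C1 + Integral(c/cos(c), c)


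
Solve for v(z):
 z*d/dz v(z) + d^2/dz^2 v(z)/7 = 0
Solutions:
 v(z) = C1 + C2*erf(sqrt(14)*z/2)


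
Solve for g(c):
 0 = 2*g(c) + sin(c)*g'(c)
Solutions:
 g(c) = C1*(cos(c) + 1)/(cos(c) - 1)


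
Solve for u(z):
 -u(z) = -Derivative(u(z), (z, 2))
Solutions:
 u(z) = C1*exp(-z) + C2*exp(z)


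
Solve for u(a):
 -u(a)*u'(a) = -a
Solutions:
 u(a) = -sqrt(C1 + a^2)
 u(a) = sqrt(C1 + a^2)


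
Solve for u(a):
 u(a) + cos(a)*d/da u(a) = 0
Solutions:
 u(a) = C1*sqrt(sin(a) - 1)/sqrt(sin(a) + 1)


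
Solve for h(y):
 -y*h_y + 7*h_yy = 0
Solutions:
 h(y) = C1 + C2*erfi(sqrt(14)*y/14)


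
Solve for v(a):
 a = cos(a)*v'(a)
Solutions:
 v(a) = C1 + Integral(a/cos(a), a)


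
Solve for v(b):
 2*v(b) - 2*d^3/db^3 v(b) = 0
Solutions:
 v(b) = C3*exp(b) + (C1*sin(sqrt(3)*b/2) + C2*cos(sqrt(3)*b/2))*exp(-b/2)


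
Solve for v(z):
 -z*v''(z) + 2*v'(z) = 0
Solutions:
 v(z) = C1 + C2*z^3


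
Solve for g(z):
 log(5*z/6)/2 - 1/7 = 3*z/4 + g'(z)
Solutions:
 g(z) = C1 - 3*z^2/8 + z*log(z)/2 - z*log(6)/2 - 9*z/14 + z*log(5)/2


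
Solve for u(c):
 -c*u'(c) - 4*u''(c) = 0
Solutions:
 u(c) = C1 + C2*erf(sqrt(2)*c/4)


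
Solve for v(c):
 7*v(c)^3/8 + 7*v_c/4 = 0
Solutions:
 v(c) = -sqrt(-1/(C1 - c))
 v(c) = sqrt(-1/(C1 - c))


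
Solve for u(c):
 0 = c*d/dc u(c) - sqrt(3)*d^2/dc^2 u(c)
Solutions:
 u(c) = C1 + C2*erfi(sqrt(2)*3^(3/4)*c/6)


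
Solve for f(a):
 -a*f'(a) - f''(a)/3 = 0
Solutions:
 f(a) = C1 + C2*erf(sqrt(6)*a/2)


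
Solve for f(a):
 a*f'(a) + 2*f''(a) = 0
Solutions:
 f(a) = C1 + C2*erf(a/2)


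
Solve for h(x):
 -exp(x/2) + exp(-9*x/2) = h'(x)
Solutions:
 h(x) = C1 - 2*exp(x/2) - 2*exp(-9*x/2)/9


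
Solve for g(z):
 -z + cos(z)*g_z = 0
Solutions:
 g(z) = C1 + Integral(z/cos(z), z)


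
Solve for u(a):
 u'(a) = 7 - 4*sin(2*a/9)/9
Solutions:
 u(a) = C1 + 7*a + 2*cos(2*a/9)


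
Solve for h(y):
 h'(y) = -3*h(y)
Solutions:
 h(y) = C1*exp(-3*y)


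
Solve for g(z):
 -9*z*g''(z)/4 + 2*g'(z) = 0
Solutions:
 g(z) = C1 + C2*z^(17/9)


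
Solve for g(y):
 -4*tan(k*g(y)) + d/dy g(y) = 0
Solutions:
 g(y) = Piecewise((-asin(exp(C1*k + 4*k*y))/k + pi/k, Ne(k, 0)), (nan, True))
 g(y) = Piecewise((asin(exp(C1*k + 4*k*y))/k, Ne(k, 0)), (nan, True))


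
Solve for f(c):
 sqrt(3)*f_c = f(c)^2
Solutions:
 f(c) = -3/(C1 + sqrt(3)*c)


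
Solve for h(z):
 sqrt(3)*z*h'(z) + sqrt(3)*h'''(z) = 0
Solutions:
 h(z) = C1 + Integral(C2*airyai(-z) + C3*airybi(-z), z)


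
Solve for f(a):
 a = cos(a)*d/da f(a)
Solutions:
 f(a) = C1 + Integral(a/cos(a), a)


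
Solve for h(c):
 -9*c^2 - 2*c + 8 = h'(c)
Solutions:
 h(c) = C1 - 3*c^3 - c^2 + 8*c


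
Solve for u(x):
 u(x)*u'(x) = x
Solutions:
 u(x) = -sqrt(C1 + x^2)
 u(x) = sqrt(C1 + x^2)


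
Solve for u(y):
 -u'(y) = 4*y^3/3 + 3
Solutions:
 u(y) = C1 - y^4/3 - 3*y


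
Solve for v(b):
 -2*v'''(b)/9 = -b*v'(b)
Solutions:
 v(b) = C1 + Integral(C2*airyai(6^(2/3)*b/2) + C3*airybi(6^(2/3)*b/2), b)


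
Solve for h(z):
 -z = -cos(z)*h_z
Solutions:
 h(z) = C1 + Integral(z/cos(z), z)


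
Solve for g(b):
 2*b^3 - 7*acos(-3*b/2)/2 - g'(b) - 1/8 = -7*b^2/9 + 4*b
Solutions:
 g(b) = C1 + b^4/2 + 7*b^3/27 - 2*b^2 - 7*b*acos(-3*b/2)/2 - b/8 - 7*sqrt(4 - 9*b^2)/6


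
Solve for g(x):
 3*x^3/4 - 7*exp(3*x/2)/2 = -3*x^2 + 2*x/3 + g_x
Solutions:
 g(x) = C1 + 3*x^4/16 + x^3 - x^2/3 - 7*exp(3*x/2)/3


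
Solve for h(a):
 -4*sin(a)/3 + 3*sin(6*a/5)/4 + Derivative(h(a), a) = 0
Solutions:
 h(a) = C1 - 4*cos(a)/3 + 5*cos(6*a/5)/8


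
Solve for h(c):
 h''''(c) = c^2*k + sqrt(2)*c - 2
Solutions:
 h(c) = C1 + C2*c + C3*c^2 + C4*c^3 + c^6*k/360 + sqrt(2)*c^5/120 - c^4/12


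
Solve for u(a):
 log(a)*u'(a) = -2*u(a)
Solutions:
 u(a) = C1*exp(-2*li(a))


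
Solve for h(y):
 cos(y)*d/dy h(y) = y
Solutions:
 h(y) = C1 + Integral(y/cos(y), y)


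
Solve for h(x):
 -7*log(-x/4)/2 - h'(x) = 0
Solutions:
 h(x) = C1 - 7*x*log(-x)/2 + x*(7/2 + 7*log(2))


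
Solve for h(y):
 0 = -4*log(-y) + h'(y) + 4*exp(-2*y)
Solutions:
 h(y) = C1 + 4*y*log(-y) - 4*y + 2*exp(-2*y)


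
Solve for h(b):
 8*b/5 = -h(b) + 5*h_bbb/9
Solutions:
 h(b) = C3*exp(15^(2/3)*b/5) - 8*b/5 + (C1*sin(3*3^(1/6)*5^(2/3)*b/10) + C2*cos(3*3^(1/6)*5^(2/3)*b/10))*exp(-15^(2/3)*b/10)


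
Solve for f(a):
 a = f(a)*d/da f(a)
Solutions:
 f(a) = -sqrt(C1 + a^2)
 f(a) = sqrt(C1 + a^2)


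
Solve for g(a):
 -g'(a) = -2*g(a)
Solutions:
 g(a) = C1*exp(2*a)


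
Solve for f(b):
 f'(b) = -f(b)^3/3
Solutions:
 f(b) = -sqrt(6)*sqrt(-1/(C1 - b))/2
 f(b) = sqrt(6)*sqrt(-1/(C1 - b))/2


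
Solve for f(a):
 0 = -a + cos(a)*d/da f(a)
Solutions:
 f(a) = C1 + Integral(a/cos(a), a)


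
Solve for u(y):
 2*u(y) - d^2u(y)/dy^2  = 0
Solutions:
 u(y) = C1*exp(-sqrt(2)*y) + C2*exp(sqrt(2)*y)


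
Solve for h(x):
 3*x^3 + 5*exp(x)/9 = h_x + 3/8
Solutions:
 h(x) = C1 + 3*x^4/4 - 3*x/8 + 5*exp(x)/9


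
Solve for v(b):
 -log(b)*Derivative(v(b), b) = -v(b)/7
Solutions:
 v(b) = C1*exp(li(b)/7)


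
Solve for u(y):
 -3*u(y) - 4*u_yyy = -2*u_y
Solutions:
 u(y) = C1*exp(3^(1/3)*y*(2*3^(1/3)/(sqrt(705) + 27)^(1/3) + (sqrt(705) + 27)^(1/3))/12)*sin(3^(1/6)*y*(-3^(2/3)*(sqrt(705) + 27)^(1/3) + 6/(sqrt(705) + 27)^(1/3))/12) + C2*exp(3^(1/3)*y*(2*3^(1/3)/(sqrt(705) + 27)^(1/3) + (sqrt(705) + 27)^(1/3))/12)*cos(3^(1/6)*y*(-3^(2/3)*(sqrt(705) + 27)^(1/3) + 6/(sqrt(705) + 27)^(1/3))/12) + C3*exp(-3^(1/3)*y*(2*3^(1/3)/(sqrt(705) + 27)^(1/3) + (sqrt(705) + 27)^(1/3))/6)


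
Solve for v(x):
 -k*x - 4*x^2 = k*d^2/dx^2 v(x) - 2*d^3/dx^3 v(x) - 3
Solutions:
 v(x) = C1 + C2*x + C3*exp(k*x/2) + x^3*(-1 - 16/k^2)/6 - x^4/(3*k) + x^2*(1/2 - 16/k^2)/k


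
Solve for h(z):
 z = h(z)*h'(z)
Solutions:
 h(z) = -sqrt(C1 + z^2)
 h(z) = sqrt(C1 + z^2)


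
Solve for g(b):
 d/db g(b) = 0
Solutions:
 g(b) = C1


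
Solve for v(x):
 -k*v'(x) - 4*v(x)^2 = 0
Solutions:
 v(x) = k/(C1*k + 4*x)


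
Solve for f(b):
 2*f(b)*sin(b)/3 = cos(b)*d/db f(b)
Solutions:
 f(b) = C1/cos(b)^(2/3)


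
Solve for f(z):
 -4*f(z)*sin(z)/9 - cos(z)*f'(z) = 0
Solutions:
 f(z) = C1*cos(z)^(4/9)


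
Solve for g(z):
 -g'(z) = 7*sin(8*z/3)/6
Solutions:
 g(z) = C1 + 7*cos(8*z/3)/16


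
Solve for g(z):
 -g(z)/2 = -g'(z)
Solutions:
 g(z) = C1*exp(z/2)


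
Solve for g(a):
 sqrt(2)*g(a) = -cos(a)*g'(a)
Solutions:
 g(a) = C1*(sin(a) - 1)^(sqrt(2)/2)/(sin(a) + 1)^(sqrt(2)/2)


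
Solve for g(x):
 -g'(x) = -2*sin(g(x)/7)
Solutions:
 -2*x + 7*log(cos(g(x)/7) - 1)/2 - 7*log(cos(g(x)/7) + 1)/2 = C1


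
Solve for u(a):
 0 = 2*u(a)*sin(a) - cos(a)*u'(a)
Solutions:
 u(a) = C1/cos(a)^2


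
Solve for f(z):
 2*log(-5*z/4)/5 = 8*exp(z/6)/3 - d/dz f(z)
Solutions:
 f(z) = C1 - 2*z*log(-z)/5 + 2*z*(-log(5) + 1 + 2*log(2))/5 + 16*exp(z/6)


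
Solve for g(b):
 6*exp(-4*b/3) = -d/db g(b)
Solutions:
 g(b) = C1 + 9*exp(-4*b/3)/2


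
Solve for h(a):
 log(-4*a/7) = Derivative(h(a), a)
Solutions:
 h(a) = C1 + a*log(-a) + a*(-log(7) - 1 + 2*log(2))


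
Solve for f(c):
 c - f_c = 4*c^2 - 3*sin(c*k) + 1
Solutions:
 f(c) = C1 - 4*c^3/3 + c^2/2 - c - 3*cos(c*k)/k


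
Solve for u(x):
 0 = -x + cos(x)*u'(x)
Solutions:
 u(x) = C1 + Integral(x/cos(x), x)


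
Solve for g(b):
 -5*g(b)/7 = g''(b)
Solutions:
 g(b) = C1*sin(sqrt(35)*b/7) + C2*cos(sqrt(35)*b/7)


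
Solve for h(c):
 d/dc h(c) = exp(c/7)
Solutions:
 h(c) = C1 + 7*exp(c/7)


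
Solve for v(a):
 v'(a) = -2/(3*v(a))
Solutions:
 v(a) = -sqrt(C1 - 12*a)/3
 v(a) = sqrt(C1 - 12*a)/3


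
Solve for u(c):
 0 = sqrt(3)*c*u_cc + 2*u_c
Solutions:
 u(c) = C1 + C2*c^(1 - 2*sqrt(3)/3)


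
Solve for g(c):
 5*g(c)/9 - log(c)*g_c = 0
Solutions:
 g(c) = C1*exp(5*li(c)/9)


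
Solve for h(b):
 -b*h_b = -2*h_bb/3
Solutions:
 h(b) = C1 + C2*erfi(sqrt(3)*b/2)


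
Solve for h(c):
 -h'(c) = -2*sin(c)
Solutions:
 h(c) = C1 - 2*cos(c)


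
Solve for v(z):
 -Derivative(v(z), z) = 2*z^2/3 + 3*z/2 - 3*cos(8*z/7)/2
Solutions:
 v(z) = C1 - 2*z^3/9 - 3*z^2/4 + 21*sin(8*z/7)/16


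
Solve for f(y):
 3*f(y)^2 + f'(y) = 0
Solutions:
 f(y) = 1/(C1 + 3*y)


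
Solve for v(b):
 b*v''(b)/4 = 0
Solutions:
 v(b) = C1 + C2*b


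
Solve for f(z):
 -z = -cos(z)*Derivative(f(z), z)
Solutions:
 f(z) = C1 + Integral(z/cos(z), z)


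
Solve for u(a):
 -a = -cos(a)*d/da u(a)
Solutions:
 u(a) = C1 + Integral(a/cos(a), a)


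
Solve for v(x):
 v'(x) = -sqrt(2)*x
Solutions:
 v(x) = C1 - sqrt(2)*x^2/2


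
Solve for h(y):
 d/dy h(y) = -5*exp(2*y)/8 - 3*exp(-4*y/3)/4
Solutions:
 h(y) = C1 - 5*exp(2*y)/16 + 9*exp(-4*y/3)/16


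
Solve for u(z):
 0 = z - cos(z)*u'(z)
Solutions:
 u(z) = C1 + Integral(z/cos(z), z)


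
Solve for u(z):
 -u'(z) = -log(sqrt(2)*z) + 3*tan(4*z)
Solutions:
 u(z) = C1 + z*log(z) - z + z*log(2)/2 + 3*log(cos(4*z))/4


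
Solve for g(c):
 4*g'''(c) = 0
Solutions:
 g(c) = C1 + C2*c + C3*c^2


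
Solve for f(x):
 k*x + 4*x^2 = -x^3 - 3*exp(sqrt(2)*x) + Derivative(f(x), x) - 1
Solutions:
 f(x) = C1 + k*x^2/2 + x^4/4 + 4*x^3/3 + x + 3*sqrt(2)*exp(sqrt(2)*x)/2


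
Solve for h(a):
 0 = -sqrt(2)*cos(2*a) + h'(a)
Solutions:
 h(a) = C1 + sqrt(2)*sin(2*a)/2


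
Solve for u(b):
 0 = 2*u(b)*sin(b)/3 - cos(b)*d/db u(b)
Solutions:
 u(b) = C1/cos(b)^(2/3)


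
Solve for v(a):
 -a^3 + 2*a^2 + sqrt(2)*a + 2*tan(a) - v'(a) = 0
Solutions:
 v(a) = C1 - a^4/4 + 2*a^3/3 + sqrt(2)*a^2/2 - 2*log(cos(a))


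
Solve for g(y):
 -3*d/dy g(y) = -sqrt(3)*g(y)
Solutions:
 g(y) = C1*exp(sqrt(3)*y/3)


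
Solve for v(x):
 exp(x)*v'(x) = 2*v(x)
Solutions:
 v(x) = C1*exp(-2*exp(-x))


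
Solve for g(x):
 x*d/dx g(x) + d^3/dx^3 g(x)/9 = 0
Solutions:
 g(x) = C1 + Integral(C2*airyai(-3^(2/3)*x) + C3*airybi(-3^(2/3)*x), x)


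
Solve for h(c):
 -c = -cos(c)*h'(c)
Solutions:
 h(c) = C1 + Integral(c/cos(c), c)


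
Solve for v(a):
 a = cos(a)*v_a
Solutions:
 v(a) = C1 + Integral(a/cos(a), a)


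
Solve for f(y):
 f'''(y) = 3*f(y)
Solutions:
 f(y) = C3*exp(3^(1/3)*y) + (C1*sin(3^(5/6)*y/2) + C2*cos(3^(5/6)*y/2))*exp(-3^(1/3)*y/2)


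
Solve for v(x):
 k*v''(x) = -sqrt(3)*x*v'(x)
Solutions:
 v(x) = C1 + C2*sqrt(k)*erf(sqrt(2)*3^(1/4)*x*sqrt(1/k)/2)


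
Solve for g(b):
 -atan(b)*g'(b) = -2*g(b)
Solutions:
 g(b) = C1*exp(2*Integral(1/atan(b), b))


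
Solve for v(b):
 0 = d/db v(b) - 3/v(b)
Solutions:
 v(b) = -sqrt(C1 + 6*b)
 v(b) = sqrt(C1 + 6*b)


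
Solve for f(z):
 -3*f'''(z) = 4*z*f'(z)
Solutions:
 f(z) = C1 + Integral(C2*airyai(-6^(2/3)*z/3) + C3*airybi(-6^(2/3)*z/3), z)


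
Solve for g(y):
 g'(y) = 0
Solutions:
 g(y) = C1


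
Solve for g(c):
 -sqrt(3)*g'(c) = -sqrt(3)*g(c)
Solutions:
 g(c) = C1*exp(c)


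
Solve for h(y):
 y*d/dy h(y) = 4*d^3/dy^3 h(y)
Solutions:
 h(y) = C1 + Integral(C2*airyai(2^(1/3)*y/2) + C3*airybi(2^(1/3)*y/2), y)


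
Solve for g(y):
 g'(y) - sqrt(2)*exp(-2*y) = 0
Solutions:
 g(y) = C1 - sqrt(2)*exp(-2*y)/2


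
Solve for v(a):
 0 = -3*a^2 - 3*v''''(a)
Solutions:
 v(a) = C1 + C2*a + C3*a^2 + C4*a^3 - a^6/360


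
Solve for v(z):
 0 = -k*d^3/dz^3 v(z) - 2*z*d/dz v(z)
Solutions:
 v(z) = C1 + Integral(C2*airyai(2^(1/3)*z*(-1/k)^(1/3)) + C3*airybi(2^(1/3)*z*(-1/k)^(1/3)), z)


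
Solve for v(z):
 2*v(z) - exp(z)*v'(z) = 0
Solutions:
 v(z) = C1*exp(-2*exp(-z))


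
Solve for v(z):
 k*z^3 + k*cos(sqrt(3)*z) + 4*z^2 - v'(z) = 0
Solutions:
 v(z) = C1 + k*z^4/4 + sqrt(3)*k*sin(sqrt(3)*z)/3 + 4*z^3/3


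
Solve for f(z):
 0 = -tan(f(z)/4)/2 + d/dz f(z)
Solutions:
 f(z) = -4*asin(C1*exp(z/8)) + 4*pi
 f(z) = 4*asin(C1*exp(z/8))


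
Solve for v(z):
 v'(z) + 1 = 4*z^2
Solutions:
 v(z) = C1 + 4*z^3/3 - z


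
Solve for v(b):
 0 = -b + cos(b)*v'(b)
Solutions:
 v(b) = C1 + Integral(b/cos(b), b)


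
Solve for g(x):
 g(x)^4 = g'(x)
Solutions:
 g(x) = (-1/(C1 + 3*x))^(1/3)
 g(x) = (-1/(C1 + x))^(1/3)*(-3^(2/3) - 3*3^(1/6)*I)/6
 g(x) = (-1/(C1 + x))^(1/3)*(-3^(2/3) + 3*3^(1/6)*I)/6


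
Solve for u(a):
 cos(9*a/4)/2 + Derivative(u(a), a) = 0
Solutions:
 u(a) = C1 - 2*sin(9*a/4)/9


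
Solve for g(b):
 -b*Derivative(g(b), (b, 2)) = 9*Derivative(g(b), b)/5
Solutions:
 g(b) = C1 + C2/b^(4/5)


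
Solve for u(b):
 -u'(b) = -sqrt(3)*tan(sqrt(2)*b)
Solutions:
 u(b) = C1 - sqrt(6)*log(cos(sqrt(2)*b))/2


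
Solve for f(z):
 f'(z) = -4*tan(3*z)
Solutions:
 f(z) = C1 + 4*log(cos(3*z))/3


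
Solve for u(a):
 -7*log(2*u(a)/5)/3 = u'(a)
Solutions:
 3*Integral(1/(log(_y) - log(5) + log(2)), (_y, u(a)))/7 = C1 - a


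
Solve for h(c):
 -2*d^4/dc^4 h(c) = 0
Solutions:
 h(c) = C1 + C2*c + C3*c^2 + C4*c^3


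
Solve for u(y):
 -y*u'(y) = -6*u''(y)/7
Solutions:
 u(y) = C1 + C2*erfi(sqrt(21)*y/6)


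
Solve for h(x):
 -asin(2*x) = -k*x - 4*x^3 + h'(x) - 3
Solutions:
 h(x) = C1 + k*x^2/2 + x^4 - x*asin(2*x) + 3*x - sqrt(1 - 4*x^2)/2


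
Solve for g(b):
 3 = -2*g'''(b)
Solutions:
 g(b) = C1 + C2*b + C3*b^2 - b^3/4


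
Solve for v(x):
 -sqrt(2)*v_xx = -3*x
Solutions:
 v(x) = C1 + C2*x + sqrt(2)*x^3/4


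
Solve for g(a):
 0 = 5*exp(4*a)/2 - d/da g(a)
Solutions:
 g(a) = C1 + 5*exp(4*a)/8


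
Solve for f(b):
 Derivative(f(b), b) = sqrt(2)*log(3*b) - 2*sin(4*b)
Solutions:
 f(b) = C1 + sqrt(2)*b*(log(b) - 1) + sqrt(2)*b*log(3) + cos(4*b)/2


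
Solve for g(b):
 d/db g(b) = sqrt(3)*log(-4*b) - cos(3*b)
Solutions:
 g(b) = C1 + sqrt(3)*b*(log(-b) - 1) + 2*sqrt(3)*b*log(2) - sin(3*b)/3


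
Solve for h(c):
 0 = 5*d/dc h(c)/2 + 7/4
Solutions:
 h(c) = C1 - 7*c/10


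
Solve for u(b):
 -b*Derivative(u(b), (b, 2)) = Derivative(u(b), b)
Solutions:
 u(b) = C1 + C2*log(b)


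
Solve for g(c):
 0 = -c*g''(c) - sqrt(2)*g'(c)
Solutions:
 g(c) = C1 + C2*c^(1 - sqrt(2))


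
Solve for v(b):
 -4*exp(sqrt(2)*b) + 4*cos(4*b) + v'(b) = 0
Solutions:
 v(b) = C1 + 2*sqrt(2)*exp(sqrt(2)*b) - sin(4*b)


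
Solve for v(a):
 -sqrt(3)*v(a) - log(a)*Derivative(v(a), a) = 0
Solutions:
 v(a) = C1*exp(-sqrt(3)*li(a))


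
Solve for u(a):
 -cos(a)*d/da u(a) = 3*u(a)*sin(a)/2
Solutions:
 u(a) = C1*cos(a)^(3/2)


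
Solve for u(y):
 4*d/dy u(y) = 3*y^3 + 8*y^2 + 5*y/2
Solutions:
 u(y) = C1 + 3*y^4/16 + 2*y^3/3 + 5*y^2/16


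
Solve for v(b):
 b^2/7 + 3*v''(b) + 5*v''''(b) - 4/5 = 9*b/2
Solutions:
 v(b) = C1 + C2*b + C3*sin(sqrt(15)*b/5) + C4*cos(sqrt(15)*b/5) - b^4/252 + b^3/4 + 67*b^2/315


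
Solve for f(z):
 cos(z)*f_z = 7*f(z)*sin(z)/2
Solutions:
 f(z) = C1/cos(z)^(7/2)


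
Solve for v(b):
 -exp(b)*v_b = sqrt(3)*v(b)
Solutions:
 v(b) = C1*exp(sqrt(3)*exp(-b))


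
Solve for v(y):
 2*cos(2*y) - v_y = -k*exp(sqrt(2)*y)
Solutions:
 v(y) = C1 + sqrt(2)*k*exp(sqrt(2)*y)/2 + sin(2*y)


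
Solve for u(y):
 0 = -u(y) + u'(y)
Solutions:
 u(y) = C1*exp(y)


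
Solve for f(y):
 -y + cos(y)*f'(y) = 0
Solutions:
 f(y) = C1 + Integral(y/cos(y), y)


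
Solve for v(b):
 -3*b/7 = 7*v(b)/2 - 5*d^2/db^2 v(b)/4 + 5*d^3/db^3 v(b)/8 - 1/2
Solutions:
 v(b) = C1*exp(b*(10*2^(2/3)*5^(1/3)/(3*sqrt(3129) + 169)^(1/3) + 20 + 2^(1/3)*5^(2/3)*(3*sqrt(3129) + 169)^(1/3))/30)*sin(10^(1/3)*sqrt(3)*b*(-5^(1/3)*(3*sqrt(3129) + 169)^(1/3) + 10*2^(1/3)/(3*sqrt(3129) + 169)^(1/3))/30) + C2*exp(b*(10*2^(2/3)*5^(1/3)/(3*sqrt(3129) + 169)^(1/3) + 20 + 2^(1/3)*5^(2/3)*(3*sqrt(3129) + 169)^(1/3))/30)*cos(10^(1/3)*sqrt(3)*b*(-5^(1/3)*(3*sqrt(3129) + 169)^(1/3) + 10*2^(1/3)/(3*sqrt(3129) + 169)^(1/3))/30) + C3*exp(b*(-2^(1/3)*5^(2/3)*(3*sqrt(3129) + 169)^(1/3) - 10*2^(2/3)*5^(1/3)/(3*sqrt(3129) + 169)^(1/3) + 10)/15) - 6*b/49 + 1/7


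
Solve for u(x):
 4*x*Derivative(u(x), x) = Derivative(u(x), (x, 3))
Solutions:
 u(x) = C1 + Integral(C2*airyai(2^(2/3)*x) + C3*airybi(2^(2/3)*x), x)


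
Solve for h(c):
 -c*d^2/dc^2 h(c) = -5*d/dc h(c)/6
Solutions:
 h(c) = C1 + C2*c^(11/6)


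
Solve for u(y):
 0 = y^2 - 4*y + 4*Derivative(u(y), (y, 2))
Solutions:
 u(y) = C1 + C2*y - y^4/48 + y^3/6


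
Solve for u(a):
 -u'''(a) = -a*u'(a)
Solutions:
 u(a) = C1 + Integral(C2*airyai(a) + C3*airybi(a), a)


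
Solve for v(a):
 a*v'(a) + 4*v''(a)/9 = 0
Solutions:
 v(a) = C1 + C2*erf(3*sqrt(2)*a/4)


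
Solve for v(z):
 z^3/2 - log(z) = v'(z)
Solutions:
 v(z) = C1 + z^4/8 - z*log(z) + z


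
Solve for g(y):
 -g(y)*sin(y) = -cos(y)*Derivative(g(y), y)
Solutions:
 g(y) = C1/cos(y)


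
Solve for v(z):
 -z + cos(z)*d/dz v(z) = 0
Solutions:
 v(z) = C1 + Integral(z/cos(z), z)


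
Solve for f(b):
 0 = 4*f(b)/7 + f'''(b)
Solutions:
 f(b) = C3*exp(-14^(2/3)*b/7) + (C1*sin(14^(2/3)*sqrt(3)*b/14) + C2*cos(14^(2/3)*sqrt(3)*b/14))*exp(14^(2/3)*b/14)


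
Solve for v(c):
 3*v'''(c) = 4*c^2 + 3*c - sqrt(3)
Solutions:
 v(c) = C1 + C2*c + C3*c^2 + c^5/45 + c^4/24 - sqrt(3)*c^3/18


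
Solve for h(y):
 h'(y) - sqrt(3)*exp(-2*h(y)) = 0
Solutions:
 h(y) = log(-sqrt(C1 + 2*sqrt(3)*y))
 h(y) = log(C1 + 2*sqrt(3)*y)/2


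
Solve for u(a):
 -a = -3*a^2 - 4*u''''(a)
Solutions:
 u(a) = C1 + C2*a + C3*a^2 + C4*a^3 - a^6/480 + a^5/480


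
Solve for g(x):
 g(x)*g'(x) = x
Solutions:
 g(x) = -sqrt(C1 + x^2)
 g(x) = sqrt(C1 + x^2)


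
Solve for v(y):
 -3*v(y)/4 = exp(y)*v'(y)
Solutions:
 v(y) = C1*exp(3*exp(-y)/4)


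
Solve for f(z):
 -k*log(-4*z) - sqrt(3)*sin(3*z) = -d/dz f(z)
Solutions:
 f(z) = C1 + k*z*(log(-z) - 1) + 2*k*z*log(2) - sqrt(3)*cos(3*z)/3


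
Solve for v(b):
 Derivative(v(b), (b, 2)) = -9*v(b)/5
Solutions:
 v(b) = C1*sin(3*sqrt(5)*b/5) + C2*cos(3*sqrt(5)*b/5)


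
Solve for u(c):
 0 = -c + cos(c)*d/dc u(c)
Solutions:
 u(c) = C1 + Integral(c/cos(c), c)


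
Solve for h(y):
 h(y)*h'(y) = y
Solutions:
 h(y) = -sqrt(C1 + y^2)
 h(y) = sqrt(C1 + y^2)


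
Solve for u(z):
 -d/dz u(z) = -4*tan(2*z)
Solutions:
 u(z) = C1 - 2*log(cos(2*z))


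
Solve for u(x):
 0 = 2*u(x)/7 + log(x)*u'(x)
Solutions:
 u(x) = C1*exp(-2*li(x)/7)


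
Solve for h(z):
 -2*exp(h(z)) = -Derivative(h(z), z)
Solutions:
 h(z) = log(-1/(C1 + 2*z))


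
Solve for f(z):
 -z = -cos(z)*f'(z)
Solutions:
 f(z) = C1 + Integral(z/cos(z), z)


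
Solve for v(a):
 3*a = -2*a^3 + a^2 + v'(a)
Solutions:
 v(a) = C1 + a^4/2 - a^3/3 + 3*a^2/2


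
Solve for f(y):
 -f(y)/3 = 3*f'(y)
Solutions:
 f(y) = C1*exp(-y/9)


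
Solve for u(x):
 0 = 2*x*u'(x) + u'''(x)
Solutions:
 u(x) = C1 + Integral(C2*airyai(-2^(1/3)*x) + C3*airybi(-2^(1/3)*x), x)


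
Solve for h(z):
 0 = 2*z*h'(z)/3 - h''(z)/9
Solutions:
 h(z) = C1 + C2*erfi(sqrt(3)*z)


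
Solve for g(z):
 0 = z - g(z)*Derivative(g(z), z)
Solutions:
 g(z) = -sqrt(C1 + z^2)
 g(z) = sqrt(C1 + z^2)


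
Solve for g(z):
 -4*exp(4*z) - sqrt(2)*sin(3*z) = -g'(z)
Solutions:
 g(z) = C1 + exp(4*z) - sqrt(2)*cos(3*z)/3


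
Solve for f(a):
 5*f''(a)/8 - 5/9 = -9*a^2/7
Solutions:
 f(a) = C1 + C2*a - 6*a^4/35 + 4*a^2/9


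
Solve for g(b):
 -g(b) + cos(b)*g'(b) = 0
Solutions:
 g(b) = C1*sqrt(sin(b) + 1)/sqrt(sin(b) - 1)


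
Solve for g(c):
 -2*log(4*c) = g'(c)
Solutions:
 g(c) = C1 - 2*c*log(c) - c*log(16) + 2*c


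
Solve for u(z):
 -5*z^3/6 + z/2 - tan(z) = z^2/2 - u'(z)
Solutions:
 u(z) = C1 + 5*z^4/24 + z^3/6 - z^2/4 - log(cos(z))


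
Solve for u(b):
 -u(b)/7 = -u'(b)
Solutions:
 u(b) = C1*exp(b/7)


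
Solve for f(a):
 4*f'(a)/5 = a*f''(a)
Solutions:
 f(a) = C1 + C2*a^(9/5)


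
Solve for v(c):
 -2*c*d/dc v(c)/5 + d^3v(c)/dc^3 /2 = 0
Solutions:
 v(c) = C1 + Integral(C2*airyai(10^(2/3)*c/5) + C3*airybi(10^(2/3)*c/5), c)


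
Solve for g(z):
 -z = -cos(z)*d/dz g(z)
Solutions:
 g(z) = C1 + Integral(z/cos(z), z)


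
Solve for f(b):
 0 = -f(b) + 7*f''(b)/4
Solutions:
 f(b) = C1*exp(-2*sqrt(7)*b/7) + C2*exp(2*sqrt(7)*b/7)


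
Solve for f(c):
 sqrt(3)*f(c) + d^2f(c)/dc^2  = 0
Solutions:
 f(c) = C1*sin(3^(1/4)*c) + C2*cos(3^(1/4)*c)


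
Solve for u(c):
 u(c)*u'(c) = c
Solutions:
 u(c) = -sqrt(C1 + c^2)
 u(c) = sqrt(C1 + c^2)


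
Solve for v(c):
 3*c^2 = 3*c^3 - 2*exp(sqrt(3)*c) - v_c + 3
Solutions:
 v(c) = C1 + 3*c^4/4 - c^3 + 3*c - 2*sqrt(3)*exp(sqrt(3)*c)/3


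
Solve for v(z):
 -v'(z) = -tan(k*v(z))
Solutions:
 v(z) = Piecewise((-asin(exp(C1*k + k*z))/k + pi/k, Ne(k, 0)), (nan, True))
 v(z) = Piecewise((asin(exp(C1*k + k*z))/k, Ne(k, 0)), (nan, True))


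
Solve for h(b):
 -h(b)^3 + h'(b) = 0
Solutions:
 h(b) = -sqrt(2)*sqrt(-1/(C1 + b))/2
 h(b) = sqrt(2)*sqrt(-1/(C1 + b))/2


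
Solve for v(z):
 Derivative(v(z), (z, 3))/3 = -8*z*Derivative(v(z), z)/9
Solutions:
 v(z) = C1 + Integral(C2*airyai(-2*3^(2/3)*z/3) + C3*airybi(-2*3^(2/3)*z/3), z)


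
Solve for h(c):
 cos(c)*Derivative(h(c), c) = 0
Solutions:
 h(c) = C1


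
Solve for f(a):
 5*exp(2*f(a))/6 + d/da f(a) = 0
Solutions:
 f(a) = log(-1/(C1 - 5*a))/2 + log(3)/2
 f(a) = log(-sqrt(1/(C1 + 5*a))) + log(3)/2


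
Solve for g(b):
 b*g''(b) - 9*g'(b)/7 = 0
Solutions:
 g(b) = C1 + C2*b^(16/7)


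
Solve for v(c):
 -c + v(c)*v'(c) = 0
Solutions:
 v(c) = -sqrt(C1 + c^2)
 v(c) = sqrt(C1 + c^2)


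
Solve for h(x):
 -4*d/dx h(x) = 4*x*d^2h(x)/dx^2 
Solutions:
 h(x) = C1 + C2*log(x)


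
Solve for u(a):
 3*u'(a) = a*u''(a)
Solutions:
 u(a) = C1 + C2*a^4


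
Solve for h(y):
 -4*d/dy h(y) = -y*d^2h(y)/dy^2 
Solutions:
 h(y) = C1 + C2*y^5


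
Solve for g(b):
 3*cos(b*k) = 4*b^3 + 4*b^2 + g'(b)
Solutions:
 g(b) = C1 - b^4 - 4*b^3/3 + 3*sin(b*k)/k


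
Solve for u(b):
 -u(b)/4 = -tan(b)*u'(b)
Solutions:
 u(b) = C1*sin(b)^(1/4)


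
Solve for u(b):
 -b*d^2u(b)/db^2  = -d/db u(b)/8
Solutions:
 u(b) = C1 + C2*b^(9/8)


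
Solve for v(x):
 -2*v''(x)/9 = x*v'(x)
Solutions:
 v(x) = C1 + C2*erf(3*x/2)


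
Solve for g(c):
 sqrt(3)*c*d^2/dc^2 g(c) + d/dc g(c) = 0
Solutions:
 g(c) = C1 + C2*c^(1 - sqrt(3)/3)


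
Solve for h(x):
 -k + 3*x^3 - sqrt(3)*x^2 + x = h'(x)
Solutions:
 h(x) = C1 - k*x + 3*x^4/4 - sqrt(3)*x^3/3 + x^2/2


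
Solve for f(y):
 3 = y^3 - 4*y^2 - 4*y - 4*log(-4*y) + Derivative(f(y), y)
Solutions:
 f(y) = C1 - y^4/4 + 4*y^3/3 + 2*y^2 + 4*y*log(-y) + y*(-1 + 8*log(2))


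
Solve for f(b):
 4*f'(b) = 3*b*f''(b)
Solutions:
 f(b) = C1 + C2*b^(7/3)


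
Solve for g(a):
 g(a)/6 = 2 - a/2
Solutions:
 g(a) = 12 - 3*a


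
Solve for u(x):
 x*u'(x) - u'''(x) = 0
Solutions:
 u(x) = C1 + Integral(C2*airyai(x) + C3*airybi(x), x)


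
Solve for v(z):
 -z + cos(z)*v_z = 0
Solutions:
 v(z) = C1 + Integral(z/cos(z), z)


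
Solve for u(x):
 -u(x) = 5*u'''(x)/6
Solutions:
 u(x) = C3*exp(-5^(2/3)*6^(1/3)*x/5) + (C1*sin(2^(1/3)*3^(5/6)*5^(2/3)*x/10) + C2*cos(2^(1/3)*3^(5/6)*5^(2/3)*x/10))*exp(5^(2/3)*6^(1/3)*x/10)


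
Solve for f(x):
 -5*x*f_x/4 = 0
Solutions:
 f(x) = C1


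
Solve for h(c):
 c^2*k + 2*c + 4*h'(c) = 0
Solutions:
 h(c) = C1 - c^3*k/12 - c^2/4


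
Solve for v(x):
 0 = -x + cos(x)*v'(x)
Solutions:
 v(x) = C1 + Integral(x/cos(x), x)


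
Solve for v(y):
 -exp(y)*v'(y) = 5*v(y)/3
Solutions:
 v(y) = C1*exp(5*exp(-y)/3)


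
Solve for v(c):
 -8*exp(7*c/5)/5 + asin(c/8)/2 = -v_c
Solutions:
 v(c) = C1 - c*asin(c/8)/2 - sqrt(64 - c^2)/2 + 8*exp(7*c/5)/7


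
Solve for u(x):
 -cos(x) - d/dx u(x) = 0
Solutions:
 u(x) = C1 - sin(x)


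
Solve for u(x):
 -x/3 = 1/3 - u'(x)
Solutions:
 u(x) = C1 + x^2/6 + x/3


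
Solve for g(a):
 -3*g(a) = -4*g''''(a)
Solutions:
 g(a) = C1*exp(-sqrt(2)*3^(1/4)*a/2) + C2*exp(sqrt(2)*3^(1/4)*a/2) + C3*sin(sqrt(2)*3^(1/4)*a/2) + C4*cos(sqrt(2)*3^(1/4)*a/2)


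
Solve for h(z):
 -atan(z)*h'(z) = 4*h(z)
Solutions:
 h(z) = C1*exp(-4*Integral(1/atan(z), z))


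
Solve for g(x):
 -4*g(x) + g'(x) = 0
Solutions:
 g(x) = C1*exp(4*x)


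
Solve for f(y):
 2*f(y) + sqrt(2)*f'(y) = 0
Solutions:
 f(y) = C1*exp(-sqrt(2)*y)


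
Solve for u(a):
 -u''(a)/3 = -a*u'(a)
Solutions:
 u(a) = C1 + C2*erfi(sqrt(6)*a/2)


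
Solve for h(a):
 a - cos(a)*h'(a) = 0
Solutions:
 h(a) = C1 + Integral(a/cos(a), a)


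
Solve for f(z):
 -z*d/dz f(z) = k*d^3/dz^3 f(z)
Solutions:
 f(z) = C1 + Integral(C2*airyai(z*(-1/k)^(1/3)) + C3*airybi(z*(-1/k)^(1/3)), z)


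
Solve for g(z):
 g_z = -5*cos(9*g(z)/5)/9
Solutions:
 5*z/9 - 5*log(sin(9*g(z)/5) - 1)/18 + 5*log(sin(9*g(z)/5) + 1)/18 = C1


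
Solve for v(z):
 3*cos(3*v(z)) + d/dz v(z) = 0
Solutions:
 v(z) = -asin((C1 + exp(18*z))/(C1 - exp(18*z)))/3 + pi/3
 v(z) = asin((C1 + exp(18*z))/(C1 - exp(18*z)))/3


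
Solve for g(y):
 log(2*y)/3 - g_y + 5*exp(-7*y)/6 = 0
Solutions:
 g(y) = C1 + y*log(y)/3 + y*(-1 + log(2))/3 - 5*exp(-7*y)/42


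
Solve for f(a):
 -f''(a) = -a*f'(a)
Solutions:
 f(a) = C1 + C2*erfi(sqrt(2)*a/2)


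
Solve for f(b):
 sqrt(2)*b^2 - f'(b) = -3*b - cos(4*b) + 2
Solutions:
 f(b) = C1 + sqrt(2)*b^3/3 + 3*b^2/2 - 2*b + sin(4*b)/4


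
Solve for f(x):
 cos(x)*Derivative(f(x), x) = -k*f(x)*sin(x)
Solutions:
 f(x) = C1*exp(k*log(cos(x)))


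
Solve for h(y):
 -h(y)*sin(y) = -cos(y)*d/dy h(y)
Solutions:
 h(y) = C1/cos(y)


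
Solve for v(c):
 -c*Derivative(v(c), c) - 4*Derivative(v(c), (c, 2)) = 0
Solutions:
 v(c) = C1 + C2*erf(sqrt(2)*c/4)


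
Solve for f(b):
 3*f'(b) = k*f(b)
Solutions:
 f(b) = C1*exp(b*k/3)


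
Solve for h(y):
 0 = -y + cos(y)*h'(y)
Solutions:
 h(y) = C1 + Integral(y/cos(y), y)


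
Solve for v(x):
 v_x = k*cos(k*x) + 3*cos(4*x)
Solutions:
 v(x) = C1 + 3*sin(4*x)/4 + sin(k*x)


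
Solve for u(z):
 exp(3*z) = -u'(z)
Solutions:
 u(z) = C1 - exp(3*z)/3


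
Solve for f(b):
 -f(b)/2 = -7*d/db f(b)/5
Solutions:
 f(b) = C1*exp(5*b/14)


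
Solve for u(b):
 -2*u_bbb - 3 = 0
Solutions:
 u(b) = C1 + C2*b + C3*b^2 - b^3/4


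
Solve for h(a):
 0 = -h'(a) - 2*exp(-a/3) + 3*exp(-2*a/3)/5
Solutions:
 h(a) = C1 + 6*exp(-a/3) - 9*exp(-2*a/3)/10


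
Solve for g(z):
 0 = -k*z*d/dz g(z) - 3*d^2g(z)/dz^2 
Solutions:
 g(z) = Piecewise((-sqrt(6)*sqrt(pi)*C1*erf(sqrt(6)*sqrt(k)*z/6)/(2*sqrt(k)) - C2, (k > 0) | (k < 0)), (-C1*z - C2, True))


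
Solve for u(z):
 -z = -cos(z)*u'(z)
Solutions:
 u(z) = C1 + Integral(z/cos(z), z)


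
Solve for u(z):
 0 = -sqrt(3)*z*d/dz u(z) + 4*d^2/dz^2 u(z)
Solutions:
 u(z) = C1 + C2*erfi(sqrt(2)*3^(1/4)*z/4)


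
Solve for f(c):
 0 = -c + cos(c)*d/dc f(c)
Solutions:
 f(c) = C1 + Integral(c/cos(c), c)


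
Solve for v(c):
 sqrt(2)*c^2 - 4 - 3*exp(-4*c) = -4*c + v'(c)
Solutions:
 v(c) = C1 + sqrt(2)*c^3/3 + 2*c^2 - 4*c + 3*exp(-4*c)/4


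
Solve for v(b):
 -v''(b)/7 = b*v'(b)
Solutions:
 v(b) = C1 + C2*erf(sqrt(14)*b/2)


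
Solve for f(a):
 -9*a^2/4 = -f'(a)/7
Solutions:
 f(a) = C1 + 21*a^3/4


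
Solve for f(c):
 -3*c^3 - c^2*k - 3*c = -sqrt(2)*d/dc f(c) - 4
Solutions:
 f(c) = C1 + 3*sqrt(2)*c^4/8 + sqrt(2)*c^3*k/6 + 3*sqrt(2)*c^2/4 - 2*sqrt(2)*c


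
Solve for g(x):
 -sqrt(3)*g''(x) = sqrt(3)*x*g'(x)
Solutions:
 g(x) = C1 + C2*erf(sqrt(2)*x/2)


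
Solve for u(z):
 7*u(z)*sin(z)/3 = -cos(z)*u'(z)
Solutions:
 u(z) = C1*cos(z)^(7/3)


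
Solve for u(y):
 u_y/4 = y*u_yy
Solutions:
 u(y) = C1 + C2*y^(5/4)


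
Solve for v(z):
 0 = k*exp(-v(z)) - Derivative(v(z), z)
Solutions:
 v(z) = log(C1 + k*z)


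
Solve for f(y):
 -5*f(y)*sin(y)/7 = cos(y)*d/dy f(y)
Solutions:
 f(y) = C1*cos(y)^(5/7)


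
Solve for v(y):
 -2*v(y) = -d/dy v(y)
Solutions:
 v(y) = C1*exp(2*y)


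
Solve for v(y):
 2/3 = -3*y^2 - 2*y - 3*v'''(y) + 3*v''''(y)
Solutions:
 v(y) = C1 + C2*y + C3*y^2 + C4*exp(y) - y^5/60 - y^4/9 - 13*y^3/27


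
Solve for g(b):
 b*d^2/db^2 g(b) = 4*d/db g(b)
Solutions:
 g(b) = C1 + C2*b^5


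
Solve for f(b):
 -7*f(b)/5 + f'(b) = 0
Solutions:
 f(b) = C1*exp(7*b/5)


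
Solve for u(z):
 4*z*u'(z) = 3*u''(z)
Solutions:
 u(z) = C1 + C2*erfi(sqrt(6)*z/3)


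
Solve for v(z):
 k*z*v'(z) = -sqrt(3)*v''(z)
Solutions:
 v(z) = Piecewise((-sqrt(2)*3^(1/4)*sqrt(pi)*C1*erf(sqrt(2)*3^(3/4)*sqrt(k)*z/6)/(2*sqrt(k)) - C2, (k > 0) | (k < 0)), (-C1*z - C2, True))


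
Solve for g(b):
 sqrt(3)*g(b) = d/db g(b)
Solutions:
 g(b) = C1*exp(sqrt(3)*b)


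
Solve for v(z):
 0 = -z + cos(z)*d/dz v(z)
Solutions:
 v(z) = C1 + Integral(z/cos(z), z)


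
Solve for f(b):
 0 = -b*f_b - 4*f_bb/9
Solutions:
 f(b) = C1 + C2*erf(3*sqrt(2)*b/4)


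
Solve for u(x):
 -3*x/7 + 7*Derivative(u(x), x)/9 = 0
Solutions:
 u(x) = C1 + 27*x^2/98


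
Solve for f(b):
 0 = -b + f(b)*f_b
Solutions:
 f(b) = -sqrt(C1 + b^2)
 f(b) = sqrt(C1 + b^2)


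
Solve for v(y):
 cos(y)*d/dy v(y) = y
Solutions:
 v(y) = C1 + Integral(y/cos(y), y)


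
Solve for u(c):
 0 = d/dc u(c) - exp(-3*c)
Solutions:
 u(c) = C1 - exp(-3*c)/3


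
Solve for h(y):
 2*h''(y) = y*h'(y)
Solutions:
 h(y) = C1 + C2*erfi(y/2)


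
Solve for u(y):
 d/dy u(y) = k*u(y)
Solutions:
 u(y) = C1*exp(k*y)


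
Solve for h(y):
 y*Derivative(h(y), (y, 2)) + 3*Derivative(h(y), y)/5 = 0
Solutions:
 h(y) = C1 + C2*y^(2/5)


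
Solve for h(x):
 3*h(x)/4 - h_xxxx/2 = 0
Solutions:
 h(x) = C1*exp(-2^(3/4)*3^(1/4)*x/2) + C2*exp(2^(3/4)*3^(1/4)*x/2) + C3*sin(2^(3/4)*3^(1/4)*x/2) + C4*cos(2^(3/4)*3^(1/4)*x/2)


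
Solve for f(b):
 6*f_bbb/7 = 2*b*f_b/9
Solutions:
 f(b) = C1 + Integral(C2*airyai(7^(1/3)*b/3) + C3*airybi(7^(1/3)*b/3), b)


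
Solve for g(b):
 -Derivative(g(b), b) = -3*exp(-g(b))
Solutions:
 g(b) = log(C1 + 3*b)


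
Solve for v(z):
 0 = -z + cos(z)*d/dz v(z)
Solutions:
 v(z) = C1 + Integral(z/cos(z), z)


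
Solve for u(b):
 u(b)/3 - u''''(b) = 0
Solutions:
 u(b) = C1*exp(-3^(3/4)*b/3) + C2*exp(3^(3/4)*b/3) + C3*sin(3^(3/4)*b/3) + C4*cos(3^(3/4)*b/3)


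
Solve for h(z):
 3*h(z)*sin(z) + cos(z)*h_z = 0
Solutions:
 h(z) = C1*cos(z)^3


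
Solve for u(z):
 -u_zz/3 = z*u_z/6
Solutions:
 u(z) = C1 + C2*erf(z/2)


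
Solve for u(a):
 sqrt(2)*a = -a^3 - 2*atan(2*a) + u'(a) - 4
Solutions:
 u(a) = C1 + a^4/4 + sqrt(2)*a^2/2 + 2*a*atan(2*a) + 4*a - log(4*a^2 + 1)/2


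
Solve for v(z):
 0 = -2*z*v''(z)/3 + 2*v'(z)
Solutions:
 v(z) = C1 + C2*z^4


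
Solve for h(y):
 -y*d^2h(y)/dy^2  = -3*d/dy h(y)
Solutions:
 h(y) = C1 + C2*y^4


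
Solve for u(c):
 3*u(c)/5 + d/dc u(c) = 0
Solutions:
 u(c) = C1*exp(-3*c/5)


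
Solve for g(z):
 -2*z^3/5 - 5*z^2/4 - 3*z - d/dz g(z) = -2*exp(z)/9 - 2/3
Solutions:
 g(z) = C1 - z^4/10 - 5*z^3/12 - 3*z^2/2 + 2*z/3 + 2*exp(z)/9
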